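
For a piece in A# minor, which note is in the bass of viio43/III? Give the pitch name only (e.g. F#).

The applied chord viio43/III is rooted on B#: B#-D#-F#-A.
The figure 43 means second inversion — the fifth is in the bass.

F#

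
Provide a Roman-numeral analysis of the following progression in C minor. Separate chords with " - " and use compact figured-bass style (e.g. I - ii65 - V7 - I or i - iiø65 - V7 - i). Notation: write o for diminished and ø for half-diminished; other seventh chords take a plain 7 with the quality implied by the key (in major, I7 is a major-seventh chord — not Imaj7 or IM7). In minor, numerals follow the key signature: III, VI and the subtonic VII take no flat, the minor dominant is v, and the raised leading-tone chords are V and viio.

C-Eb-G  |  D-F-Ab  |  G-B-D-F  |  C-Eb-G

i - iio - V7 - i

C-Eb-G: minor triad on C = scale degree 1 → i.
D-F-Ab: root D is the supertonic; diminished triad there is iio.
G-B-D-F has root G, degree 5 in C minor, so V7.
C-Eb-G: root C is the tonic; minor triad there is i.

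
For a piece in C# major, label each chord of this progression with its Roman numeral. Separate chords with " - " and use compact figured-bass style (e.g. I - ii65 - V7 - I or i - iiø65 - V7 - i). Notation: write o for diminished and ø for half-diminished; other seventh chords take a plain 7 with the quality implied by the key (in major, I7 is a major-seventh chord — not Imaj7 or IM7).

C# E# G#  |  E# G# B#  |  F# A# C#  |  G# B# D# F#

C#-E#-G# has root C#, degree 1 in C# major, so I.
E#-G#-B#: root E# is the mediant; minor triad there is iii.
F#-A#-C#: root F# is the subdominant; major triad there is IV.
G#-B#-D#-F# has root G#, degree 5 in C# major, so V7.

I - iii - IV - V7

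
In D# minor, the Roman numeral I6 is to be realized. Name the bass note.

I in D# minor has root D#; the chord is D#-F##-A#.
The figure 6 means first inversion — the third is in the bass.

F##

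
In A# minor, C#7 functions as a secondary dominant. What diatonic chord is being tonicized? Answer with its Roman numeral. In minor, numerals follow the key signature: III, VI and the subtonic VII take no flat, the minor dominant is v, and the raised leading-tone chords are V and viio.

VI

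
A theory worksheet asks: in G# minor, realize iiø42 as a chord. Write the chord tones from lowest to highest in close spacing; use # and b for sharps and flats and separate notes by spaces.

The numeral's case and figure indicate a half-diminished seventh chord. In G# minor its root, scale degree 2, is A#.
That chord is spelled A#-C#-E-G#.
With the 42 figure the chord is in third inversion; from the bass G# upward in close position it reads G#-A#-C#-E.

G# A# C# E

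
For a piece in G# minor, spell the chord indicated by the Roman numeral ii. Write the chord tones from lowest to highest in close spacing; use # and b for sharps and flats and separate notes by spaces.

A# C# E#

ii is the minor supertonic, borrowed from the parallel major (the Dorian ii). In G# minor that root is A#.
So the chord is A#-C#-E#, a minor triad.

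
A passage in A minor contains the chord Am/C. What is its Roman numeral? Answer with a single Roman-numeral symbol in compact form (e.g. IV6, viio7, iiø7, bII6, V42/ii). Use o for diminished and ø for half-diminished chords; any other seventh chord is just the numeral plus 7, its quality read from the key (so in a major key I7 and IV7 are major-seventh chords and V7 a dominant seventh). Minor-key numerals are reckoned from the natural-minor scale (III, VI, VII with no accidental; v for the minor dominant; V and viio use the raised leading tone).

The pitches A-C-E form a minor triad rooted on A.
In A minor, A is the tonic; the diatonic minor triad there is i.
With C in the bass the chord is in first inversion, so the figured bass is 6.

i6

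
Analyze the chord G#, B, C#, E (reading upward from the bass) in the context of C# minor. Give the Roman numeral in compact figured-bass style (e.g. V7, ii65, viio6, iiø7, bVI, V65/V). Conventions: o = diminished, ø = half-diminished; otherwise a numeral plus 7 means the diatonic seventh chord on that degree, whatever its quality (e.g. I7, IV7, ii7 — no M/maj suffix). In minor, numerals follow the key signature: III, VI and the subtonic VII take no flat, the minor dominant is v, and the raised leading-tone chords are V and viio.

i43

Stacked in thirds the chord is C#-E-G#-B: a minor seventh chord on C#.
C# is scale degree 1 in C# minor, and a minor seventh chord on that degree is written i7.
With G# in the bass the chord is in second inversion, so the figured bass is 43.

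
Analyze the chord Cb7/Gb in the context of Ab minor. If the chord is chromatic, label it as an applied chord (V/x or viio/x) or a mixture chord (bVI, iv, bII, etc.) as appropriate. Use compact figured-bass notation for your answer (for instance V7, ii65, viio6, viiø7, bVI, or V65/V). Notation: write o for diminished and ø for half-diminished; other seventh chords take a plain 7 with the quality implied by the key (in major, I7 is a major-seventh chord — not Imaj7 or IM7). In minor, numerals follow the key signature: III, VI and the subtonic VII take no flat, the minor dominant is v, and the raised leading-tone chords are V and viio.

V43/VI

Stacked in thirds the chord is Cb-Eb-Gb-Bbb: a dominant seventh chord on Cb.
Cb is not a diatonic chord root with this quality in Ab minor, but it lies a perfect fifth above Fb (VI), so the chord functions as an applied dominant of VI.
With Gb in the bass the chord is in second inversion, so the figured bass is 43.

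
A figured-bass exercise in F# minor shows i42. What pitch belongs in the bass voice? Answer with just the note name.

E

i in F# minor has root F#; the chord is F#-A-C#-E.
The figure 42 means third inversion — the seventh is in the bass.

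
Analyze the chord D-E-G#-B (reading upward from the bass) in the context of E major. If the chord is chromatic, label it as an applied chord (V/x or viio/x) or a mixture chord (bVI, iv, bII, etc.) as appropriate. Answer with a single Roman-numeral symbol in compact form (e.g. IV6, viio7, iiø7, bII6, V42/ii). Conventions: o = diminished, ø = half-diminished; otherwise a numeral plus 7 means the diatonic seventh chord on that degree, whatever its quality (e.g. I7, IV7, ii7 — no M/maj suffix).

Stacked in thirds the chord is E-G#-B-D: a dominant seventh chord on E.
E is not a diatonic chord root with this quality in E major, but it lies a perfect fifth above A (IV), so the chord functions as an applied dominant of IV.
With D in the bass the chord is in third inversion, so the figured bass is 42.

V42/IV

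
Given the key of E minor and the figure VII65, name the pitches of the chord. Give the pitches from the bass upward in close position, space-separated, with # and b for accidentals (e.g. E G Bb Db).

F# A C D

In E minor, the subtonic is D, and the diatonic chord built there is a dominant seventh chord.
That chord is spelled D-F#-A-C.
With the 65 figure the chord is in first inversion; from the bass F# upward in close position it reads F#-A-C-D.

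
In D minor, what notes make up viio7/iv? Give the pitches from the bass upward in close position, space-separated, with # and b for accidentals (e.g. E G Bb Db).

F# A C Eb

viio7/iv is a secondary leading-tone chord. The target iv is G in D minor; the applied chord is rooted a semitone below, on F#.
Building a fully diminished seventh chord on F# gives F#-A-C-Eb.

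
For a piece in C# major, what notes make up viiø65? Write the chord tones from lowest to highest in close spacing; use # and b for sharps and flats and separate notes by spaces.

D# F# A# B#

The numeral's case and figure indicate a half-diminished seventh chord. In C# major its root, scale degree 7, is B#.
Stacking thirds from B# gives B#-D#-F#-A#.
The figured bass 65 indicates first inversion, placing the third (D#) in the bass: D#-F#-A#-B#.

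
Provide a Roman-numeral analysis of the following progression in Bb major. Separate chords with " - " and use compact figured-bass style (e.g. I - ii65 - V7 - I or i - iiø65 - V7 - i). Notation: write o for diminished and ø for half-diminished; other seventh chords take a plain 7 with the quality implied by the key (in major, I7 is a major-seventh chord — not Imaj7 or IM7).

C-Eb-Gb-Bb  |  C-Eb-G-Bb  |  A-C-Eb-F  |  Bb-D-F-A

iiø7 - ii7 - V65 - I7

C-Eb-Gb-Bb: C with this quality isn't in the key; it's iiø7, borrowed from the parallel minor.
C-Eb-G-Bb: root C is the supertonic; minor seventh chord there is ii7.
A-C-Eb-F: root F is the dominant; dominant seventh chord there is V65.
Bb-D-F-A: major seventh chord on Bb = scale degree 1 → I7.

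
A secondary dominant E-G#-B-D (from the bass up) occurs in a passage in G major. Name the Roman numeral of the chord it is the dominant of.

The chord is a dominant seventh chord on E.
A dominant resolves down a perfect fifth: E → A. In G major, A is scale degree 2, i.e. ii.

ii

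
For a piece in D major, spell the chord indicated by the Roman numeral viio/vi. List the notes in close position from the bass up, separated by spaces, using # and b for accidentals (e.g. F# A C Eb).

viio/vi is a secondary leading-tone chord. The target vi is B in D major; the applied chord is rooted a semitone below, on A#.
Building a diminished triad on A# gives A#-C#-E.

A# C# E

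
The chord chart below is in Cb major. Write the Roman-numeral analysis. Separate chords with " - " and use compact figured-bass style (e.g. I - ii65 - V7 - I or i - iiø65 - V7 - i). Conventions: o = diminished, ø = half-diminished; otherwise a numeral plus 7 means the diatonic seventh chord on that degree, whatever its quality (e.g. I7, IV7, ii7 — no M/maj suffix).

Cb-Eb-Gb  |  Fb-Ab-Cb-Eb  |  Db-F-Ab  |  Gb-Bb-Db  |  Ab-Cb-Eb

I - IV7 - V/V - V - vi

Cb-Eb-Gb has root Cb, degree 1 in Cb major, so I.
Fb-Ab-Cb-Eb: root Fb is the subdominant; major seventh chord there is IV7.
Db-F-Ab is the secondary dominant of V (major triad on Db): V/V.
Gb-Bb-Db: major triad on Gb = scale degree 5 → V.
Ab-Cb-Eb: root Ab is the submediant; minor triad there is vi.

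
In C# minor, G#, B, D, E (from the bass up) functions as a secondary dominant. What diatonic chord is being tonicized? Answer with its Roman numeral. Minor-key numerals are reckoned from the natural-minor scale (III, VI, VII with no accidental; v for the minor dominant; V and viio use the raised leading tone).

VI

The chord is a dominant seventh chord on E.
A dominant resolves down a perfect fifth: E → A. In C# minor, A is scale degree 6, i.e. VI.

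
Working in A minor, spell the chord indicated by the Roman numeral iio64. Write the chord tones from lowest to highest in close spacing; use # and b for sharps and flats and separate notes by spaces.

F B D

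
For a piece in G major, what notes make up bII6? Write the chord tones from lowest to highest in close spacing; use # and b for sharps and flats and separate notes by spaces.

C Eb Ab

Scale degree 2 in G major is A; lowering it a half step gives Ab. bII6 is the Neapolitan sixth — a major triad on the lowered second degree, here in its customary first inversion.
So the chord is Ab-C-Eb, a major triad.
With the 6 figure the chord is in first inversion; from the bass C upward in close position it reads C-Eb-Ab.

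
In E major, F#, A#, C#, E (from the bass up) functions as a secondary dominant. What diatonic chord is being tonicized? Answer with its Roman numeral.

V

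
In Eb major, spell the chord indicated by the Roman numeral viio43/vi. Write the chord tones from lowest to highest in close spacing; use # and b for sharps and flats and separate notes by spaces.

The slash marks an applied leading-tone chord: viio of vi. In Eb major, vi is C, so the leading tone to it is B, a half step below.
Building a fully diminished seventh chord on B gives B-D-F-Ab.
With the 43 figure the chord is in second inversion; from the bass F upward in close position it reads F-Ab-B-D.

F Ab B D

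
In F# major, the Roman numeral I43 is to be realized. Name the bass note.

C#

I in F# major has root F#; the chord is F#-A#-C#-E#.
The figure 43 means second inversion — the fifth is in the bass.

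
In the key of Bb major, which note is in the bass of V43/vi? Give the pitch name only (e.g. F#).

The applied chord V43/vi is rooted on D: D-F#-A-C.
The figure 43 means second inversion — the fifth is in the bass.

A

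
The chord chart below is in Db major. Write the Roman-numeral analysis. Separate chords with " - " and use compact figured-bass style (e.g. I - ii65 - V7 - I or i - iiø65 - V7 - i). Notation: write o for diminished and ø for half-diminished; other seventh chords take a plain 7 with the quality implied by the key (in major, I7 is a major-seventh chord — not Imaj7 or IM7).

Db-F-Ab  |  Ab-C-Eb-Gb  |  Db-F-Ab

Db-F-Ab: major triad on Db = scale degree 1 → I.
Ab-C-Eb-Gb has root Ab, degree 5 in Db major, so V7.
Db-F-Ab: root Db is the tonic; major triad there is I.

I - V7 - I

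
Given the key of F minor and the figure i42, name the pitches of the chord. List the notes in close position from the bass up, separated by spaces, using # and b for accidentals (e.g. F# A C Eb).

In F minor, the first degree is F, and the diatonic chord built there is a minor seventh chord.
That chord is spelled F-Ab-C-Eb.
The figured bass 42 indicates third inversion, placing the seventh (Eb) in the bass: Eb-F-Ab-C.

Eb F Ab C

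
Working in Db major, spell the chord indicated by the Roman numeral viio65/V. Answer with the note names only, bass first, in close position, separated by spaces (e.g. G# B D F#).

Bb Db Fb G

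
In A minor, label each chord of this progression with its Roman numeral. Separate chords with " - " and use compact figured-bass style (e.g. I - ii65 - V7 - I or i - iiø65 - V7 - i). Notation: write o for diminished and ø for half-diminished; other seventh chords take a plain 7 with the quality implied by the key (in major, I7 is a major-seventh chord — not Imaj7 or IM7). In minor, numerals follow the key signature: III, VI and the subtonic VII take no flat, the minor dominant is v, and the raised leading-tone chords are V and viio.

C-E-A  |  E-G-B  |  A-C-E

i6 - v - i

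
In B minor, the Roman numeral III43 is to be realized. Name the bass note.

A

III in B minor has root D; the chord is D-F#-A-C#.
The figure 43 means second inversion — the fifth is in the bass.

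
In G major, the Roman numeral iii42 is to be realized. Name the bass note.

A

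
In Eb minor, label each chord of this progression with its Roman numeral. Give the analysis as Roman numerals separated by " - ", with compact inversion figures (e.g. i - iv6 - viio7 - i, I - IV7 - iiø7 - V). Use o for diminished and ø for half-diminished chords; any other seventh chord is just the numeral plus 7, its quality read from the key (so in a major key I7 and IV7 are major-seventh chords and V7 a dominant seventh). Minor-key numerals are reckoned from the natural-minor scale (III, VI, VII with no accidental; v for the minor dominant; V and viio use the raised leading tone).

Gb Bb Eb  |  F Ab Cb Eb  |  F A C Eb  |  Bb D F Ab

i6 - iiø7 - V7/V - V7

Gb-Bb-Eb: root Eb is the tonic; minor triad there is i6.
F-Ab-Cb-Eb: root F is the supertonic; half-diminished seventh chord there is iiø7.
F-A-C-Eb: chromatic; F is V of V, so V7/V.
Bb-D-F-Ab has root Bb, degree 5 in Eb minor, so V7.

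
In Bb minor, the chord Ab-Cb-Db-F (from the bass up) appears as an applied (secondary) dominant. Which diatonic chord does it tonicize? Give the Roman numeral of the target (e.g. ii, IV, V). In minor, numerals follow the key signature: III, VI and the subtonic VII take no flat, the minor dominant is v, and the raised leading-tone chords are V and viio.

VI

The chord is a dominant seventh chord on Db.
A dominant resolves down a perfect fifth: Db → Gb. In Bb minor, Gb is scale degree 6, i.e. VI.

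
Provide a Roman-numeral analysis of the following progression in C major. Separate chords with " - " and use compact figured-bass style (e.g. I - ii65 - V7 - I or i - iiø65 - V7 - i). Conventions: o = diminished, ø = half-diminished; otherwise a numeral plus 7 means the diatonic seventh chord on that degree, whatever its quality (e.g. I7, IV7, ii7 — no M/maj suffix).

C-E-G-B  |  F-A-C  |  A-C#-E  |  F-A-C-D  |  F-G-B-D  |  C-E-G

C-E-G-B has root C, degree 1 in C major, so I7.
F-A-C has root F, degree 4 in C major, so IV.
A-C#-E: a major triad on A, the applied dominant of ii → V/ii.
F-A-C-D: minor seventh chord on D = scale degree 2 → ii65.
F-G-B-D: root G is the dominant; dominant seventh chord there is V42.
C-E-G: root C is the tonic; major triad there is I.

I7 - IV - V/ii - ii65 - V42 - I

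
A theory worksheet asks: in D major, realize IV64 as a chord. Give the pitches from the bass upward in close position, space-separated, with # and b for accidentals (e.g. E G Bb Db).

D G B

In D major, the fourth degree is G, and the diatonic chord built there is a major triad.
That chord is spelled G-B-D.
The figured bass 64 indicates second inversion, placing the fifth (D) in the bass: D-G-B.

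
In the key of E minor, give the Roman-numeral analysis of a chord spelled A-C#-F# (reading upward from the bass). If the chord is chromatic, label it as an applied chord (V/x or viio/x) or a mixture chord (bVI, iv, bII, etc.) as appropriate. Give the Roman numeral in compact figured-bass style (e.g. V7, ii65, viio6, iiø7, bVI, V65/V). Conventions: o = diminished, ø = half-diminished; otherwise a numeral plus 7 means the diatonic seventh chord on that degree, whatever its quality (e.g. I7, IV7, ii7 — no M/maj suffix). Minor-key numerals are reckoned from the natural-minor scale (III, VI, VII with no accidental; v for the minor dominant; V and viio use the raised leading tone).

ii6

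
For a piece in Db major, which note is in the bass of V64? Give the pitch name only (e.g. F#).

Eb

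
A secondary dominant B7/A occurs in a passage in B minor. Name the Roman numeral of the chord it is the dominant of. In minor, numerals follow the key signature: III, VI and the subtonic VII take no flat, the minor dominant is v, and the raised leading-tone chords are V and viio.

iv

The chord is a dominant seventh chord on B.
A dominant resolves down a perfect fifth: B → E. In B minor, E is scale degree 4, i.e. iv.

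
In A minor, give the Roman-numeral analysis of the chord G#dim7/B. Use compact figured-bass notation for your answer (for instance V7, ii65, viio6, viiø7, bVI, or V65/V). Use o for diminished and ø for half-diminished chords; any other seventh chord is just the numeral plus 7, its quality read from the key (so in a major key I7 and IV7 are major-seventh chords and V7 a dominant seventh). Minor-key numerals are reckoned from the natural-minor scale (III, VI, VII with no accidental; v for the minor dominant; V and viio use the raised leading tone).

viio65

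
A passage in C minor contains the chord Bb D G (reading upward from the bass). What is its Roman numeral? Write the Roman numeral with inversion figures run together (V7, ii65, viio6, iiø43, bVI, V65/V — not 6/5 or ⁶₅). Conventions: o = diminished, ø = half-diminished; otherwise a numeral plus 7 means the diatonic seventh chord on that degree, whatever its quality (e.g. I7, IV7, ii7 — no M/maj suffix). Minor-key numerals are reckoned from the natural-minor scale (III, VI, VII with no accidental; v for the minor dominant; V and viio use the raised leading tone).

The pitches G-Bb-D form a minor triad rooted on G.
G is scale degree 5 in C minor, and a minor triad on that degree is written v.
With Bb in the bass the chord is in first inversion, so the figured bass is 6.

v6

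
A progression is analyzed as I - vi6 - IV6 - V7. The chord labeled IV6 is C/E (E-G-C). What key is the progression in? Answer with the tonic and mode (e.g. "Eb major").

The chord C/E is a major triad rooted on C; its label is IV6.
If C is scale degree 4 and the mode makes that degree carry a major triad, the tonic is G and the mode is major.

G major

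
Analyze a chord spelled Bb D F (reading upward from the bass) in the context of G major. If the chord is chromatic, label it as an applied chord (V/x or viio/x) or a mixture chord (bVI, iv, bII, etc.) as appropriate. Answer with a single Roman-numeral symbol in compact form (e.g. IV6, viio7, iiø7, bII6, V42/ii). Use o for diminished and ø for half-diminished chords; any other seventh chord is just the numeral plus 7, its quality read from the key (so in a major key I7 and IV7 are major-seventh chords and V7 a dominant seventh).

Stacked in thirds the chord is Bb-D-F: a major triad on Bb.
Bb is the lowered third degree of G major (diatonic 3 would be B). This is a major triad on the lowered third degree, borrowed from the parallel minor.

bIII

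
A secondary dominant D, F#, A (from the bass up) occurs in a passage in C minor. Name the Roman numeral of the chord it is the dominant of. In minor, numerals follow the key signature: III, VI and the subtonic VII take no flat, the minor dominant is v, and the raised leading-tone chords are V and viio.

The chord is a major triad on D.
A dominant resolves down a perfect fifth: D → G. In C minor, G is scale degree 5, i.e. V.

V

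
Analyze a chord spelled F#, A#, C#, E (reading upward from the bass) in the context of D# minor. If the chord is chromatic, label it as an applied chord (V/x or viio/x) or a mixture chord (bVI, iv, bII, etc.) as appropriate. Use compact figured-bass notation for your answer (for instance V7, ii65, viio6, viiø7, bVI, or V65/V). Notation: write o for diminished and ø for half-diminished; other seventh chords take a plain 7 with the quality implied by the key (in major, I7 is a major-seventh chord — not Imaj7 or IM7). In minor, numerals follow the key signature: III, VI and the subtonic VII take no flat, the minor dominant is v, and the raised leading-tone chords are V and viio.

V7/VI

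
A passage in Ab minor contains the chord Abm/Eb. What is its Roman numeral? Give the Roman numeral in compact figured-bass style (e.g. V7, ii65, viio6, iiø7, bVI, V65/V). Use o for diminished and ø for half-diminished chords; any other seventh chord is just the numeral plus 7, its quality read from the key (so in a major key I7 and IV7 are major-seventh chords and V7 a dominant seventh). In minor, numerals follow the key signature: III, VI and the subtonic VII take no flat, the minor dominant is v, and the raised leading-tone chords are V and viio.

i64

Stacked in thirds the chord is Ab-Cb-Eb: a minor triad on Ab.
In Ab minor, Ab is the tonic; the diatonic minor triad there is i.
With Eb in the bass the chord is in second inversion, so the figured bass is 64.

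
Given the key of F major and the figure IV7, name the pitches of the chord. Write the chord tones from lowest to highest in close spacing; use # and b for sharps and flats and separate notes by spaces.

The numeral's case and figure indicate a major seventh chord. In F major its root, the fourth degree, is Bb.
Stacking thirds from Bb gives Bb-D-F-A.

Bb D F A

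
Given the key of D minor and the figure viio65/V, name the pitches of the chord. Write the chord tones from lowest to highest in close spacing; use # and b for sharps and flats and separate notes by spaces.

viio65/V is a secondary leading-tone chord. The target V is A in D minor; the applied chord is rooted a semitone below, on G#.
Building a fully diminished seventh chord on G# gives G#-B-D-F.
With the 65 figure the chord is in first inversion; from the bass B upward in close position it reads B-D-F-G#.

B D F G#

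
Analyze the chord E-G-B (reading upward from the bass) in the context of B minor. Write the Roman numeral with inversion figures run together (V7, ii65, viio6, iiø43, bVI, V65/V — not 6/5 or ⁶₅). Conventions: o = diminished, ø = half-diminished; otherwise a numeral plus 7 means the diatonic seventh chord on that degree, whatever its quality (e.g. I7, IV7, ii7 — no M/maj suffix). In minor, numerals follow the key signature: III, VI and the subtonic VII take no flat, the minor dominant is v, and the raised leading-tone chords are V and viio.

iv

Stacked in thirds the chord is E-G-B: a minor triad on E.
In B minor, E is the subdominant; the diatonic minor triad there is iv.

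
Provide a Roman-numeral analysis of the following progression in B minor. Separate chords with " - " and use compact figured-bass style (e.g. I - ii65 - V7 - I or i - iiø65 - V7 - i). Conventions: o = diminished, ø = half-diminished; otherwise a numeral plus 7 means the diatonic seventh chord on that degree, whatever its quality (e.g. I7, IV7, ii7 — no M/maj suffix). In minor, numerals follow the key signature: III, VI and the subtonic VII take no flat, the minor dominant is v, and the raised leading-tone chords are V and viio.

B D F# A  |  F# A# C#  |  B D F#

B-D-F#-A has root B, degree 1 in B minor, so i7.
F#-A#-C#: major triad on F# = scale degree 5 → V.
B-D-F# has root B, degree 1 in B minor, so i.

i7 - V - i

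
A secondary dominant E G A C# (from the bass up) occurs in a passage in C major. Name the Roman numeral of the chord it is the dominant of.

ii

The chord is a dominant seventh chord on A.
A dominant resolves down a perfect fifth: A → D. In C major, D is scale degree 2, i.e. ii.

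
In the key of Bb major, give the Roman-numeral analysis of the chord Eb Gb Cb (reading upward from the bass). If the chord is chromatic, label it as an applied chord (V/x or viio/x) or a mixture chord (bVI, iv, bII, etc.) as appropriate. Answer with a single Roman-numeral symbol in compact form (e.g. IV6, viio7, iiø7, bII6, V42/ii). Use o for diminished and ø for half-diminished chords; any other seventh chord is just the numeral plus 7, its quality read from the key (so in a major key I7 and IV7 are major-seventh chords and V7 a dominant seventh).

Stacked in thirds the chord is Cb-Eb-Gb: a major triad on Cb.
Cb is the lowered second degree of Bb major (diatonic 2 would be C). This is the Neapolitan sixth — a major triad on the lowered second degree, here in its customary first inversion.
With Eb in the bass the chord is in first inversion, so the figured bass is 6.

bII6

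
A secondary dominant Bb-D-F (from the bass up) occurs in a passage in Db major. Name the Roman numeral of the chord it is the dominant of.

The chord is a major triad on Bb.
A dominant resolves down a perfect fifth: Bb → Eb. In Db major, Eb is scale degree 2, i.e. ii.

ii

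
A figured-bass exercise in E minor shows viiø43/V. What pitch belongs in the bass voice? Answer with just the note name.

The applied chord viiø43/V is rooted on A#: A#-C#-E-G#.
The figure 43 means second inversion — the fifth is in the bass.

E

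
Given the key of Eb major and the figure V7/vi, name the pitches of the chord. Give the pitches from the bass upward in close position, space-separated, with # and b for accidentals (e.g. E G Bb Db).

The slash means an applied dominant: we want the dominant of vi. In Eb major, vi is C minor, and its dominant is built on G.
Building a dominant seventh chord on G gives G-B-D-F.

G B D F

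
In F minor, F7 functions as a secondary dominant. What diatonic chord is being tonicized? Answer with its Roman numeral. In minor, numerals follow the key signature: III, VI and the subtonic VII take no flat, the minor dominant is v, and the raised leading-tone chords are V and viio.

The chord is a dominant seventh chord on F.
A dominant resolves down a perfect fifth: F → Bb. In F minor, Bb is scale degree 4, i.e. iv.

iv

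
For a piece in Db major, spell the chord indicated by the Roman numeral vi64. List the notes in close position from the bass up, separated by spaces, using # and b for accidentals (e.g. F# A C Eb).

F Bb Db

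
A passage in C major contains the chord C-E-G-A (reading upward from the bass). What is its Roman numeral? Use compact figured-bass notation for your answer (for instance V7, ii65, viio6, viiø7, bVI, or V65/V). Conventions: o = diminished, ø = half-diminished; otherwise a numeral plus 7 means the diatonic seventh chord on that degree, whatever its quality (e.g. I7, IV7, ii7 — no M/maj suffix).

vi65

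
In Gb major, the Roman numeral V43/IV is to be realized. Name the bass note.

Db

The applied chord V43/IV is rooted on Gb: Gb-Bb-Db-Fb.
The figure 43 means second inversion — the fifth is in the bass.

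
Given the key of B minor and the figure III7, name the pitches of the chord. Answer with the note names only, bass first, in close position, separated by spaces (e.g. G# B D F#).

D F# A C#

The numeral's case and figure indicate a major seventh chord. In B minor its root, the mediant, is D.
Stacking thirds from D gives D-F#-A-C#.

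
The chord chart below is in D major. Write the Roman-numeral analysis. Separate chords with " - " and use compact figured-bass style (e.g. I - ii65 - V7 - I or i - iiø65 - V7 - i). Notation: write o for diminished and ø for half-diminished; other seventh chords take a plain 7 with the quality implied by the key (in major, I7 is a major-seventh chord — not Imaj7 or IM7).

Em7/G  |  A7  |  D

Em7/G: minor seventh chord on E = scale degree 2 → ii65.
A7 has root A, degree 5 in D major, so V7.
D: root D is the tonic; major triad there is I.

ii65 - V7 - I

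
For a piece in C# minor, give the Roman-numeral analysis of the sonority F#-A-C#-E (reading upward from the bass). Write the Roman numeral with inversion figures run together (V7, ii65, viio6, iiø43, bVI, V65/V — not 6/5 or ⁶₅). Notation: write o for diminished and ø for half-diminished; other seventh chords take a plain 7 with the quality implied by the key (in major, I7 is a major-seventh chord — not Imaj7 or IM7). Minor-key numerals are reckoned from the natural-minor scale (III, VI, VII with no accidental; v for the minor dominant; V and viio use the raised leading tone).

iv7

The pitches F#-A-C#-E form a minor seventh chord rooted on F#.
In C# minor, F# is the subdominant; the diatonic minor seventh chord there is iv7.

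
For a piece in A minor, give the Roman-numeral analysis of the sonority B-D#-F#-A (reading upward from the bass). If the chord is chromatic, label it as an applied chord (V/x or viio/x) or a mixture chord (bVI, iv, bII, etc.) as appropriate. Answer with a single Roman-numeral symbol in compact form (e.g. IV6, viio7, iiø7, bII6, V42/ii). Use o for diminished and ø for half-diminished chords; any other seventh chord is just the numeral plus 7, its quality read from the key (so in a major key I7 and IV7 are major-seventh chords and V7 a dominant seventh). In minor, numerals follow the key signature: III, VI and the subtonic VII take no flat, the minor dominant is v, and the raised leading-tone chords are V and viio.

Stacked in thirds the chord is B-D#-F#-A: a dominant seventh chord on B.
B is not a diatonic chord root with this quality in A minor, but it lies a perfect fifth above E (V), so the chord functions as an applied dominant of V.

V7/V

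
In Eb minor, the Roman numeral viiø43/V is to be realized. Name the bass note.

The applied chord viiø43/V is rooted on A: A-C-Eb-G.
The figure 43 means second inversion — the fifth is in the bass.

Eb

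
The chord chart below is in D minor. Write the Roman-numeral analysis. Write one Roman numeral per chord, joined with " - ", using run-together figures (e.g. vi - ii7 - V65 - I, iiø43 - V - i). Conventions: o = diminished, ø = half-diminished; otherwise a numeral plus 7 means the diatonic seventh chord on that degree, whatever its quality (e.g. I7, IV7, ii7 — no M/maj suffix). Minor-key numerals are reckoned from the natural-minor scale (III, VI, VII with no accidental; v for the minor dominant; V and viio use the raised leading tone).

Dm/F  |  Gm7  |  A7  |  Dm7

Dm/F: minor triad on D = scale degree 1 → i6.
Gm7: minor seventh chord on G = scale degree 4 → iv7.
A7 has root A, degree 5 in D minor, so V7.
Dm7: minor seventh chord on D = scale degree 1 → i7.

i6 - iv7 - V7 - i7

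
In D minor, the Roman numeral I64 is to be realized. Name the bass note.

A

I in D minor has root D; the chord is D-F#-A.
The figure 64 means second inversion — the fifth is in the bass.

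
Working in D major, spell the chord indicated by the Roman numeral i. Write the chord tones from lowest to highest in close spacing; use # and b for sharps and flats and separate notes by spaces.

D F A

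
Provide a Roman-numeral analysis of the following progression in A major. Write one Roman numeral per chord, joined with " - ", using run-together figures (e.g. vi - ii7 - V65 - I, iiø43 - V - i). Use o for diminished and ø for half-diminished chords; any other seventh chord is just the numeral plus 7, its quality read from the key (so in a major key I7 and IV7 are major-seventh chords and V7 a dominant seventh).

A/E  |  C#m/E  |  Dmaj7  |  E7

I64 - iii6 - IV7 - V7

A/E has root A, degree 1 in A major, so I64.
C#m/E: root C# is the mediant; minor triad there is iii6.
Dmaj7: major seventh chord on D = scale degree 4 → IV7.
E7 has root E, degree 5 in A major, so V7.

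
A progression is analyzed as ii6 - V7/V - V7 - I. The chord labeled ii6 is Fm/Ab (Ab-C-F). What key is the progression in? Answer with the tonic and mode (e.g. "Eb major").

Eb major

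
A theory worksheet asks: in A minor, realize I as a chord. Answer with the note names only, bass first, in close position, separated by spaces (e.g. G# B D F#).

A C# E

Scale degree 1 in A minor is A; here the chord built on it is altered to a major triad. I is the major tonic (Picardy third), borrowed from the parallel major.
So the chord is A-C#-E, a major triad.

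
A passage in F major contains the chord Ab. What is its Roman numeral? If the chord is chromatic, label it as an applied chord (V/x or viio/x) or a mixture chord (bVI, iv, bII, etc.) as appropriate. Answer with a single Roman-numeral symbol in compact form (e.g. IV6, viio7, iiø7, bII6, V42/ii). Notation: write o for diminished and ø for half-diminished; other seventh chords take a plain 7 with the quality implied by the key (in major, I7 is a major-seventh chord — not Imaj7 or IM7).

bIII

The pitches Ab-C-Eb form a major triad rooted on Ab.
Ab is the lowered third degree of F major (diatonic 3 would be A). This is a major triad on the lowered third degree, borrowed from the parallel minor.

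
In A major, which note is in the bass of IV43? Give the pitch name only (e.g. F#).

A

IV in A major has root D; the chord is D-F#-A-C#.
The figure 43 means second inversion — the fifth is in the bass.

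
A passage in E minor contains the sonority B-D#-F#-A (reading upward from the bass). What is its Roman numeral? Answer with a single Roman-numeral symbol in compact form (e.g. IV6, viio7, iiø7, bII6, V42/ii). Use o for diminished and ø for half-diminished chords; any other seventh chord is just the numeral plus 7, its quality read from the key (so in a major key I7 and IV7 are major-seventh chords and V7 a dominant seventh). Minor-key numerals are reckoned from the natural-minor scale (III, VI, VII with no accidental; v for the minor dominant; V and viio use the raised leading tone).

V7

The pitches B-D#-F#-A form a dominant seventh chord rooted on B.
In E minor, B is the dominant; the diatonic dominant seventh chord there is V7.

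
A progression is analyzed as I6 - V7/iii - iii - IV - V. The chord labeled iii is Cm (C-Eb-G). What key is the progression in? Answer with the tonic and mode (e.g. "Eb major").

Ab major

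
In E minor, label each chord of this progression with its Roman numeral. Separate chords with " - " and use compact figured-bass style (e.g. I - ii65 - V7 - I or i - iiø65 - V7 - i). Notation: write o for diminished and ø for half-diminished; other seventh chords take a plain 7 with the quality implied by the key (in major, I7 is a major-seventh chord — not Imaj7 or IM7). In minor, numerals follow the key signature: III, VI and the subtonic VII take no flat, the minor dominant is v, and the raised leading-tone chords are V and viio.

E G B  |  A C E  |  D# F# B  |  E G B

E-G-B has root E, degree 1 in E minor, so i.
A-C-E has root A, degree 4 in E minor, so iv.
D#-F#-B: root B is the dominant; major triad there is V6.
E-G-B: root E is the tonic; minor triad there is i.

i - iv - V6 - i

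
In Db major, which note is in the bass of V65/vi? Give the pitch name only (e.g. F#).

A

The applied chord V65/vi is rooted on F: F-A-C-Eb.
The figure 65 means first inversion — the third is in the bass.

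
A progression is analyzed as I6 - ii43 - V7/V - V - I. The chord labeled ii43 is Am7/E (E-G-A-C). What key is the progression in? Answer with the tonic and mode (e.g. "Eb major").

G major

The chord Am7/E is a minor seventh chord rooted on A; its label is ii43.
If A is scale degree 2 and the mode makes that degree carry a minor seventh chord, the tonic is G and the mode is major.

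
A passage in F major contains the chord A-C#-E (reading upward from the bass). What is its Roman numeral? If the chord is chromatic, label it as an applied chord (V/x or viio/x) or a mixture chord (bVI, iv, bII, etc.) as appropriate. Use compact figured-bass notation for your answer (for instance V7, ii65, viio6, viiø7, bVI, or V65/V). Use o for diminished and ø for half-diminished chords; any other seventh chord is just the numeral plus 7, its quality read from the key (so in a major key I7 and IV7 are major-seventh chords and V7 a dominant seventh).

Stacked in thirds the chord is A-C#-E: a major triad on A.
A is not a diatonic chord root with this quality in F major, but it lies a perfect fifth above D (vi), so the chord functions as an applied dominant of vi.

V/vi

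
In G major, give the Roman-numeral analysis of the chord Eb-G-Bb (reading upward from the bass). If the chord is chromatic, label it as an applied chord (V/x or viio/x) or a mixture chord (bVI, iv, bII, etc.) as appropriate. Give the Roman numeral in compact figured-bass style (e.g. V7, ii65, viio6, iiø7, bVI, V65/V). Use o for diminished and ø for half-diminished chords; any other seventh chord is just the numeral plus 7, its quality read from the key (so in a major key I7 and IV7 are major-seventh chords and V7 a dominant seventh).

The pitches Eb-G-Bb form a major triad rooted on Eb.
Eb is the lowered sixth degree of G major (diatonic 6 would be E). This is a major triad on the lowered sixth degree, borrowed from the parallel minor.

bVI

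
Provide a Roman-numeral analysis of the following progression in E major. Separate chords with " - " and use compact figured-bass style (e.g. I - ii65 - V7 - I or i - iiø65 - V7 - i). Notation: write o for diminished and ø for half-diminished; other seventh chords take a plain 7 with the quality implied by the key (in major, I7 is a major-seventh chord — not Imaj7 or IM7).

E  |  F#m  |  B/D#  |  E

E: root E is the tonic; major triad there is I.
F#m: root F# is the supertonic; minor triad there is ii.
B/D# has root B, degree 5 in E major, so V6.
E: root E is the tonic; major triad there is I.

I - ii - V6 - I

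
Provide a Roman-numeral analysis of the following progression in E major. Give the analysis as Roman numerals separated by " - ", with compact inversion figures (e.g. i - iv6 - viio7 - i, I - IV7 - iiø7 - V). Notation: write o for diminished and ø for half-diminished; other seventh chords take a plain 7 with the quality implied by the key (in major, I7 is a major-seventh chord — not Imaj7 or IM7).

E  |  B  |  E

I - V - I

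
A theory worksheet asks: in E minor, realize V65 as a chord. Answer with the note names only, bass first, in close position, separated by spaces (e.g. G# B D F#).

D# F# A B

In E minor, the fifth degree is B. The dominant is major (leading tone raised), so V is a dominant seventh chord.
Stacking thirds from B gives B-D#-F#-A.
The figured bass 65 indicates first inversion, placing the third (D#) in the bass: D#-F#-A-B.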